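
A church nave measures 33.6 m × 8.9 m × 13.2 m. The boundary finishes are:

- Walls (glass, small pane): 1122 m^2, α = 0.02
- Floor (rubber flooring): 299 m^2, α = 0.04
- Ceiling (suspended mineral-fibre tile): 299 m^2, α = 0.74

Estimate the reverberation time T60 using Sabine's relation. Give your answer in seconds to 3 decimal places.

2.486 s

Summing Sᵢαᵢ: 22.440 + 11.960 + 221.260 → A = 255.660 sabins.
Volume V = 33.6 × 8.9 × 13.2 = 3947.328 m³.
T = 0.161 V/A = 0.161·3947.328/255.660 = 2.486 s.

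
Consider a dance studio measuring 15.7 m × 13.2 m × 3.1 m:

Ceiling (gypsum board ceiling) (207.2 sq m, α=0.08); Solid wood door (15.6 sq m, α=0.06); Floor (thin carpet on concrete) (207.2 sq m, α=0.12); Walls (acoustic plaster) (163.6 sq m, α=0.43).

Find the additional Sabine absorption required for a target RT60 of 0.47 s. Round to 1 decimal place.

Equivalent absorption area: A₁ = 207.2·0.08 + 15.6·0.06 + 207.2·0.12 + 163.6·0.43 = 112.724 sq m.
V = 642.444 m³. Required absorption A₂ = 0.161 × 642.444 / 0.47 = 220.071 sabins.
Additional absorption ΔA = 220.071 − 112.724 = 107.3 sabins.

107.3 sabins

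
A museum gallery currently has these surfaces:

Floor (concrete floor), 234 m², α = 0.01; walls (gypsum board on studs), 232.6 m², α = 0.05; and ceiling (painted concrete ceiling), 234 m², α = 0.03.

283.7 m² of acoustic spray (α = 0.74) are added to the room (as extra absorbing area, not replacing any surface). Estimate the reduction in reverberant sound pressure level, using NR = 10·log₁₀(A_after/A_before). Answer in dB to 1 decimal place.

Summing Sᵢαᵢ: 2.340 + 11.630 + 7.020 → A_before = 20.990 sabins.
Added absorption = 283.7 × 0.74 = 209.938 sabins.
New total A_after = 230.928 sabins.
Reduction = 10 log₁₀(A_after/A_before) = 10 log₁₀(11.0018) = 10.4 dB.

10.4 dB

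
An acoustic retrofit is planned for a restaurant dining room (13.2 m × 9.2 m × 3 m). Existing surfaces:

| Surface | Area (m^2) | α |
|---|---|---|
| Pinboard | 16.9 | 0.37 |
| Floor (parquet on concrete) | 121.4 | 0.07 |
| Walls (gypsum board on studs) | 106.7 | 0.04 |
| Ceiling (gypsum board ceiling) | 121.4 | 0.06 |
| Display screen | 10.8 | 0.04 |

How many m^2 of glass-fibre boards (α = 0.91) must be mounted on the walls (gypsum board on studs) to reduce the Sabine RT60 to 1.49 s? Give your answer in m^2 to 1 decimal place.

Equivalent absorption area: A₁ = 16.9·0.37 + 121.4·0.07 + 106.7·0.04 + 121.4·0.06 + 10.8·0.04 = 26.735 m^2.
Required A₂ = 0.161·364.32/1.49 = 39.366 sabins.
Absorption to add: 39.366 − 26.735 = 12.631 sabins.
Each m^2 of panel replacing the walls (gypsum board on studs) adds (0.91 − 0.04) = 0.87 sabins.
Area = ΔA/Δα = 12.631/0.87 = 14.5 m^2.

14.5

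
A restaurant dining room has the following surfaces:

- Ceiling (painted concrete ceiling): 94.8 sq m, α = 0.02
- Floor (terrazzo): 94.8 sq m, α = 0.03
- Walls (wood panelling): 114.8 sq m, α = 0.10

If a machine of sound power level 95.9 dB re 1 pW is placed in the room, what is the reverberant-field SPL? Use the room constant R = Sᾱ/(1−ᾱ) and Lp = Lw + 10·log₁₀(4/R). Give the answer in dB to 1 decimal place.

Σ(Sᵢαᵢ) = 94.8×0.02 + 94.8×0.03 + 114.8×0.10 = 16.220; total area S = 304.4 sq m.
ᾱ = 0.0533, so room constant R = A/(1−ᾱ) = 17.133 sq m.
Lp = 95.9 + 10·log₁₀(4/17.133) = 95.9 + (-6.32) = 89.6 dB.

89.6 dB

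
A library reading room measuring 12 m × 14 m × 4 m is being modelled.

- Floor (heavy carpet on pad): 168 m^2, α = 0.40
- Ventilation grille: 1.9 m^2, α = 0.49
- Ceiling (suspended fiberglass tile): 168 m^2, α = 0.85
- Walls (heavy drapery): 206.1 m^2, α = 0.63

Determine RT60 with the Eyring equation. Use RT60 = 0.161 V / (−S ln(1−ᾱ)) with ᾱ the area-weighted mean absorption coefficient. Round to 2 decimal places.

0.20 s

S = Σ Sᵢ = 544.0 m^2.
Absorption A = 168·0.40 + 1.9·0.49 + 168·0.85 + 206.1·0.63 = 340.774 sabins.
ᾱ = 340.774 / 544.0 = 0.6264.
−S·ln(1−ᾱ) = −544.0 × ln(1 − 0.6264) = 535.606.
V = 12 × 14 × 4 = 672 m³.
T = 0.161·V/[−S·ln(1−ᾱ)] = 0.161·672/535.606 = 0.20 s.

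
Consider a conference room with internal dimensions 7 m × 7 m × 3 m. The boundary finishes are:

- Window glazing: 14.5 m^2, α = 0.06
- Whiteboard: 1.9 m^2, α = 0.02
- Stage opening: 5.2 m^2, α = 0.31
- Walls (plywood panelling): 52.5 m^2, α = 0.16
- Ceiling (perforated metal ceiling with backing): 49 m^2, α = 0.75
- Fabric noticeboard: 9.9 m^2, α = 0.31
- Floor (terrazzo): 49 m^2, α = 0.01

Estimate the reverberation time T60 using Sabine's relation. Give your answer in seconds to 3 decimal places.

Total absorption A = 14.5·0.06 + 1.9·0.02 + 5.2·0.31 + 52.5·0.16 + 49·0.75 + 9.9·0.31 + 49·0.01
  = 0.870 + 0.038 + 1.612 + 8.400 + 36.750 + 3.069 + 0.490 = 51.229 m^2 sabins.
V = 7·7·3 = 147 m³.
RT60 = 0.161 · V / A = 0.161 × 147 / 51.229 = 0.462 s.

0.462 s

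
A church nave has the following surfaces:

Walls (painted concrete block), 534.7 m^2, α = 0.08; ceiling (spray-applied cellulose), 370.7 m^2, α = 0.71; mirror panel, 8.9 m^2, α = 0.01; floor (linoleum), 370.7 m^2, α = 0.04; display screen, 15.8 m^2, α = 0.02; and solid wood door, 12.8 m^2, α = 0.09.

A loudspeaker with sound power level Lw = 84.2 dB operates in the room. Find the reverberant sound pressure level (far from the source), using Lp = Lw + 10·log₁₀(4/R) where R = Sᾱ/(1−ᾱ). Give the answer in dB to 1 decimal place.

63.9 dB

Σ(Sᵢαᵢ) = 534.7×0.08 + 370.7×0.71 + 8.9×0.01 + 370.7×0.04 + 15.8×0.02 + 12.8×0.09 = 322.358; total area S = 1313.6 m^2.
ᾱ = 0.2454, so room constant R = A/(1−ᾱ) = 427.191 m^2.
Lp = 84.2 + 10·log₁₀(4/427.191) = 84.2 + (-20.29) = 63.9 dB.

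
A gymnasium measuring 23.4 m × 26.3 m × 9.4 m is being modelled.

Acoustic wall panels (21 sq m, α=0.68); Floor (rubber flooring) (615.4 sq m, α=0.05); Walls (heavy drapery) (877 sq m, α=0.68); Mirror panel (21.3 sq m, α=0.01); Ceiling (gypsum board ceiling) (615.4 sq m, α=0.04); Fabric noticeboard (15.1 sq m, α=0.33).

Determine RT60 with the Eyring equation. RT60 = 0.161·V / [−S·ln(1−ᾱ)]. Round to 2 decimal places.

Total surface area S = 21 + 615.4 + 877 + 21.3 + 615.4 + 15.1 = 2165.2 sq m.
Absorption A = 21·0.68 + 615.4·0.05 + 877·0.68 + 21.3·0.01 + 615.4·0.04 + 15.1·0.33 = 671.222 sabins.
ᾱ = 671.222 / 2165.2 = 0.3100.
Eyring denominator: −S ln(1−ᾱ) = 803.427.
V = 23.4 × 26.3 × 9.4 = 5784.948 m³.
RT60 = 0.161 × 5784.948 / 803.427 = 1.16 s.

1.16 seconds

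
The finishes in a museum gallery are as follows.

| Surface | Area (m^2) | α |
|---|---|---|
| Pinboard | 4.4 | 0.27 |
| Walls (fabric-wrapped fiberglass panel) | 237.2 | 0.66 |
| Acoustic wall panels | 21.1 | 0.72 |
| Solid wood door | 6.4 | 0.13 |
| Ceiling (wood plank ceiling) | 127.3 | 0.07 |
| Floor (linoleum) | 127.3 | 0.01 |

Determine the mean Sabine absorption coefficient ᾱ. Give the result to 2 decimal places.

0.35

Total surface area S = 523.7 m^2.
Weighted sum Σ Sα = 183.948.
ᾱ = A/S = 0.35.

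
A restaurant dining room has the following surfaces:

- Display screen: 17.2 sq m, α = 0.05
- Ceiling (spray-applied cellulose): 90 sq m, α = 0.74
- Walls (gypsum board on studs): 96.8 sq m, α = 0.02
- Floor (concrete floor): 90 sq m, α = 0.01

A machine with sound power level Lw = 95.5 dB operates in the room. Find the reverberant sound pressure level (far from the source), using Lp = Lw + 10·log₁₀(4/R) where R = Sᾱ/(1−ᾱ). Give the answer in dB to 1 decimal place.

Σ(Sᵢαᵢ) = 17.2×0.05 + 90×0.74 + 96.8×0.02 + 90×0.01 = 70.296; total area S = 294.0 sq m.
ᾱ = 70.296/294.0 = 0.2391; R = Sᾱ/(1−ᾱ) = 70.296/(1−0.2391) = 92.385 sq m.
Lp = Lw + 10 log₁₀(4/R) = 95.5 -13.64 = 81.9 dB.

81.9 dB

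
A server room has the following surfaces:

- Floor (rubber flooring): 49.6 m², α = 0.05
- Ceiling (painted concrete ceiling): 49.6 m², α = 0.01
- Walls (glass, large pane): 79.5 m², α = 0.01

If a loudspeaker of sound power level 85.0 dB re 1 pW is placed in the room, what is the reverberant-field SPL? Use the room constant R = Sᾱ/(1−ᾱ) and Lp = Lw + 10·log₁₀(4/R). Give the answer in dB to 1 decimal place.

85.2 dB

A = 3.771 sabins; S = 178.7 m².
ᾱ = 0.0211, so room constant R = A/(1−ᾱ) = 3.852 m².
Lp = Lw + 10 log₁₀(4/R) = 85.0 +0.16 = 85.2 dB.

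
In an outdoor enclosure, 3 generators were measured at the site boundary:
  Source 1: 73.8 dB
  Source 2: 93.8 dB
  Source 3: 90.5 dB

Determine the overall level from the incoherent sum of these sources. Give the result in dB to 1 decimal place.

95.5 dB

Converting to relative power and adding: 10^(73.8/10) + 10^(93.8/10) + 10^(90.5/10) = 3.545e+09.
L_total = 10·log₁₀(3.545e+09) = 95.5 dB.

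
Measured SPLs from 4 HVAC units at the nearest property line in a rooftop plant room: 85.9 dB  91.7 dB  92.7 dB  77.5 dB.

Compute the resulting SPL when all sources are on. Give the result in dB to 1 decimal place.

Sum in the linear (power) domain: Σ 10^(Lᵢ/10) = 10^(85.9/10) + 10^(91.7/10) + 10^(92.7/10) + 10^(77.5/10) = 3.786e+09.
L_total = 10·log₁₀(3.786e+09) = 95.8 dB.

95.8 dB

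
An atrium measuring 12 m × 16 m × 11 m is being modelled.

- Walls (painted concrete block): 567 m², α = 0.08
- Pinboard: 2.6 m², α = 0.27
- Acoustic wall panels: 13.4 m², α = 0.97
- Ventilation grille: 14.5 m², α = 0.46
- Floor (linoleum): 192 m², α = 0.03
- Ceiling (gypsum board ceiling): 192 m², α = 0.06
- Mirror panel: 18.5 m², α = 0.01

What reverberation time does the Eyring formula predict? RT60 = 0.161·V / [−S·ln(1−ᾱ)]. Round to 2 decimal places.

Total surface area S = 567 + 2.6 + 13.4 + 14.5 + 192 + 192 + 18.5 = 1000.0 m².
Absorption A = 567×0.08 + 2.6×0.27 + 13.4×0.97 + 14.5×0.46 + 192×0.03 + 192×0.06 + 18.5×0.01 = 83.195 sabins.
ᾱ = 83.195 / 1000.0 = 0.0832.
Eyring denominator: −S ln(1−ᾱ) = 86.866.
V = 12 × 16 × 11 = 2112 m³.
T = 0.161·V/[−S·ln(1−ᾱ)] = 0.161·2112/86.866 = 3.91 s.

3.91 s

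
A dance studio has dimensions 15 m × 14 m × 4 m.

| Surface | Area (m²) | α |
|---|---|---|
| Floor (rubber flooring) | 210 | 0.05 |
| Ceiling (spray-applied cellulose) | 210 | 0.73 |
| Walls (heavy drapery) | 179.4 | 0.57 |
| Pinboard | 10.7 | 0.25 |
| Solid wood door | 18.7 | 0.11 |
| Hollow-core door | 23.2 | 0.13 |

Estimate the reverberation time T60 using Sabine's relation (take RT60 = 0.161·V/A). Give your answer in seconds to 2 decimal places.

Equivalent absorption area: A = 210*0.05 + 210*0.73 + 179.4*0.57 + 10.7*0.25 + 18.7*0.11 + 23.2*0.13 = 273.806 m².
Room volume: 840 m³.
T = 0.161 V/A = 0.161·840/273.806 = 0.49 s.

0.49 s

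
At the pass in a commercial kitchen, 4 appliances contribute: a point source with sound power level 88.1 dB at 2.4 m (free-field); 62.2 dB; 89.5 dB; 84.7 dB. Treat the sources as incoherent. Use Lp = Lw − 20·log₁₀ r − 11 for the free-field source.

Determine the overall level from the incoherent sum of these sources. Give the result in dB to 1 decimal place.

Source at 2.4 m: Lp = 88.1 − 20·log₁₀(2.4) − 11 = 69.5 dB.
Σ 10^(Lᵢ/10) = 1.197e+09.
L_total = 10·log₁₀(1.197e+09) = 90.8 dB.

90.8 dB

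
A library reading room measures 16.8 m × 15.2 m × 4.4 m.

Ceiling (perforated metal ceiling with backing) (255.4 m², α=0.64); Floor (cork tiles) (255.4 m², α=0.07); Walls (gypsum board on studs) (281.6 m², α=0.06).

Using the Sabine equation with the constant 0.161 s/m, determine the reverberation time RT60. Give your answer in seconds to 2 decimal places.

0.91 s

Equivalent absorption area: A = 255.4×0.64 + 255.4×0.07 + 281.6×0.06 = 198.230 m².
Room volume: 1123.584 m³.
T = 0.161 V/A = 0.161·1123.584/198.230 = 0.91 s.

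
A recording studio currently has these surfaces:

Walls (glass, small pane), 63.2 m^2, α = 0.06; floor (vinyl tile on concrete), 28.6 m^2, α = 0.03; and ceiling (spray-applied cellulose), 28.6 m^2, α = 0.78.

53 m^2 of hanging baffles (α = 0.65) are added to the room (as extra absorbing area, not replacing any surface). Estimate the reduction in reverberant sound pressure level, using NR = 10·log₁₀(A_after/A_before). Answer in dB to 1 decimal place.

A_before = Σ Sᵢαᵢ = 63.2*0.06 + 28.6*0.03 + 28.6*0.78 = 26.958 sabins.
Treatment contributes 53·0.65 = 34.450 sabins.
A_after = 26.958 + 34.450 = 61.408 sabins.
NR = 10·log₁₀(61.408/26.958) = 3.6 dB.

3.6 dB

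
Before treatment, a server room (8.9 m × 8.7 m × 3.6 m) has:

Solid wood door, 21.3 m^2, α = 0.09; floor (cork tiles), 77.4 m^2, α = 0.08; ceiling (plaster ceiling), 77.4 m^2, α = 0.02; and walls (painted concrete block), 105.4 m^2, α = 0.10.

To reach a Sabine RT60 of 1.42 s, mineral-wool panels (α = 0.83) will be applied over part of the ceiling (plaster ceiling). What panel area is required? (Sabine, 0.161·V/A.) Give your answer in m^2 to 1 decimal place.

14.1

Equivalent absorption area: A₁ = 21.3*0.09 + 77.4*0.08 + 77.4*0.02 + 105.4*0.10 = 20.197 m^2.
Required A₂ = 0.161·278.748/1.42 = 31.605 sabins.
ΔA needed = 31.605 − 20.197 = 11.408 sabins.
Net gain per m^2: Δα = 0.83 − 0.02 = 0.81.
Panel area = 11.408 / 0.81 = 14.1 m^2.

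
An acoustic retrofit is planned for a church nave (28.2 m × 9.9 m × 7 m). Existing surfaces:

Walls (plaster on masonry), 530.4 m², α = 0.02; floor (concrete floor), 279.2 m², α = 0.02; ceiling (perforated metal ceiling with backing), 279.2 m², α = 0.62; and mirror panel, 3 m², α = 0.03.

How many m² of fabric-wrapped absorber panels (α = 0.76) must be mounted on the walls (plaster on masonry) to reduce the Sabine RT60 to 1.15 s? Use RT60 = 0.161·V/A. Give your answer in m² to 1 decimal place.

Summing Sᵢαᵢ: 10.608 + 5.584 + 173.104 + 0.090 → A₁ = 189.386 sabins.
V = 1954.26 m³. Target absorption A₂ = 0.161 × 1954.26 / 1.15 = 273.596 sabins.
ΔA needed = 273.596 − 189.386 = 84.210 sabins.
Each m² of panel replacing the walls (plaster on masonry) adds (0.76 − 0.02) = 0.74 sabins.
Panel area = 84.210 / 0.74 = 113.8 m².

113.8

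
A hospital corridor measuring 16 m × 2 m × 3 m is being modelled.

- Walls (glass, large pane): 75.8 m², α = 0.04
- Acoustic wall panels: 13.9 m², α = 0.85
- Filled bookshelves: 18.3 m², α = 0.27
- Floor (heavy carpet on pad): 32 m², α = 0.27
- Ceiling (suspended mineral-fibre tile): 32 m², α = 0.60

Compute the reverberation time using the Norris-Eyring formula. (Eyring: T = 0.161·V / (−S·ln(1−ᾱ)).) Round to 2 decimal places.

S = Σ Sᵢ = 172.0 m².
Σ(Sᵢαᵢ) = 75.8·0.04 + 13.9·0.85 + 18.3·0.27 + 32·0.27 + 32·0.60 = 47.628.
Mean coefficient ᾱ = A/S = 0.2769.
−S·ln(1−ᾱ) = −172.0 × ln(1 − 0.2769) = 55.764.
V = 16 × 2 × 3 = 96 m³.
RT60 = 0.161 × 96 / 55.764 = 0.28 s.

0.28 s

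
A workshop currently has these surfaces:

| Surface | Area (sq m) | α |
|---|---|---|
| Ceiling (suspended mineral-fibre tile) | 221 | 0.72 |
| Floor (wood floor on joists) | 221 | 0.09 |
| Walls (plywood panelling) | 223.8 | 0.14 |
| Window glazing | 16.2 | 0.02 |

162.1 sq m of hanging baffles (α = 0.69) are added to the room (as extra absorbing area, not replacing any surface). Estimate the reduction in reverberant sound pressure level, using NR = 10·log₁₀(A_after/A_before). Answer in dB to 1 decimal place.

1.8 dB

Equivalent absorption area: A_before = 221×0.72 + 221×0.09 + 223.8×0.14 + 16.2×0.02 = 210.666 sq m.
Added absorption = 162.1 × 0.69 = 111.849 sabins.
A_after = 210.666 + 111.849 = 322.515 sabins.
NR = 10·log₁₀(322.515/210.666) = 1.8 dB.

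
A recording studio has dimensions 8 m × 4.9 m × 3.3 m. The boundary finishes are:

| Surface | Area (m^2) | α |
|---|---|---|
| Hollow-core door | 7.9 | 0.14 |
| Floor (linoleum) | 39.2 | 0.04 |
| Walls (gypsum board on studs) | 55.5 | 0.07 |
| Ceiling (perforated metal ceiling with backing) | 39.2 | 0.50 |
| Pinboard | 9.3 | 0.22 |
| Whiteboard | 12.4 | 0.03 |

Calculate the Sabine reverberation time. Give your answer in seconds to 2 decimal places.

Total absorption A = 7.9·0.14 + 39.2·0.04 + 55.5·0.07 + 39.2·0.50 + 9.3·0.22 + 12.4·0.03
  = 1.106 + 1.568 + 3.885 + 19.600 + 2.046 + 0.372 = 28.577 m^2 sabins.
Volume V = 8 × 4.9 × 3.3 = 129.36 m³.
T = 0.161 V/A = 0.161·129.36/28.577 = 0.73 s.

0.73 s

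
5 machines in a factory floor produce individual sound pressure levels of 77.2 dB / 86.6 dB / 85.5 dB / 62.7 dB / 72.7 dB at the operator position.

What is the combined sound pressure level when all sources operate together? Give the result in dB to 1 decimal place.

89.5 dB

Sum in the linear (power) domain: Σ 10^(Lᵢ/10) = 10^(77.2/10) + 10^(86.6/10) + 10^(85.5/10) + 10^(62.7/10) + 10^(72.7/10) = 8.849e+08.
Back to dB: 10·log₁₀ Σ = 89.5 dB.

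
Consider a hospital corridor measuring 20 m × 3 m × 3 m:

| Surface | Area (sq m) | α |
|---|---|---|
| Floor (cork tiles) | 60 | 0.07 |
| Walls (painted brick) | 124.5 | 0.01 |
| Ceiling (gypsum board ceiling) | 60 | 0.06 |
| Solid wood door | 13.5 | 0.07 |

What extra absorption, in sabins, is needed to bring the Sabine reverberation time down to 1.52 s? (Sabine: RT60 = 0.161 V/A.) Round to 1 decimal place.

Summing Sᵢαᵢ: 4.200 + 1.245 + 3.600 + 0.945 → A₁ = 9.990 sabins.
Target A₂ = 0.161·180/1.52 = 19.066 sabins (V = 180 m³).
Shortfall: 19.066 − 9.990 = 9.1 sabins.

9.1 sabins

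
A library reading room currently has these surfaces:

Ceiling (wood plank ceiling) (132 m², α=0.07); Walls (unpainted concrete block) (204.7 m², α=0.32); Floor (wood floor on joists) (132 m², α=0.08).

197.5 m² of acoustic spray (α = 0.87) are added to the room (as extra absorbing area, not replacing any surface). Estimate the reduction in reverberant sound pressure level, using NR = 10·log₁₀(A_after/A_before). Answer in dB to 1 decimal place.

Total absorption A_before = 132×0.07 + 204.7×0.32 + 132×0.08
  = 9.240 + 65.504 + 10.560 = 85.304 m² sabins.
Added absorption = 197.5 × 0.87 = 171.825 sabins.
New total A_after = 257.129 sabins.
NR = 10·log₁₀(257.129/85.304) = 4.8 dB.

4.8 dB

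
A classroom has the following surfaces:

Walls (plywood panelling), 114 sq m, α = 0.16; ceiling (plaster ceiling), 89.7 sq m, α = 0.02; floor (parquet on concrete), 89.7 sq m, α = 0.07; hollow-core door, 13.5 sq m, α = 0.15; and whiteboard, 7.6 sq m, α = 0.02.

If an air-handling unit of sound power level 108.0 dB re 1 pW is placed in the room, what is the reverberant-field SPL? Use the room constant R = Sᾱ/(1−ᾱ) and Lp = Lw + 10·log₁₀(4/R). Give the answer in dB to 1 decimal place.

Σ(Sᵢαᵢ) = 114·0.16 + 89.7·0.02 + 89.7·0.07 + 13.5·0.15 + 7.6·0.02 = 28.490; total area S = 314.5 sq m.
ᾱ = 0.0906, so room constant R = A/(1−ᾱ) = 31.328 sq m.
Lp = Lw + 10 log₁₀(4/R) = 108.0 -8.94 = 99.1 dB.

99.1 dB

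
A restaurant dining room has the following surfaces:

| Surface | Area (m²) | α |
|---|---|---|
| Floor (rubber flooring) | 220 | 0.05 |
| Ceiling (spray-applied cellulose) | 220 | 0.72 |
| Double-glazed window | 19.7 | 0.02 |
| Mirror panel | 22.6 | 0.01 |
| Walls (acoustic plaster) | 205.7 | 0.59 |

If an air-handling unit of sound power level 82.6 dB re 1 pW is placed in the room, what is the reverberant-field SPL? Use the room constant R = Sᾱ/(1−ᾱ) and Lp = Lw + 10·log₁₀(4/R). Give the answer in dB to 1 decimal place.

Σ(Sᵢαᵢ) = 220·0.05 + 220·0.72 + 19.7·0.02 + 22.6·0.01 + 205.7·0.59 = 291.383; total area S = 688.0 m².
ᾱ = 0.4235, so room constant R = A/(1−ᾱ) = 505.435 m².
Lp = Lw + 10 log₁₀(4/R) = 82.6 -21.02 = 61.6 dB.

61.6 dB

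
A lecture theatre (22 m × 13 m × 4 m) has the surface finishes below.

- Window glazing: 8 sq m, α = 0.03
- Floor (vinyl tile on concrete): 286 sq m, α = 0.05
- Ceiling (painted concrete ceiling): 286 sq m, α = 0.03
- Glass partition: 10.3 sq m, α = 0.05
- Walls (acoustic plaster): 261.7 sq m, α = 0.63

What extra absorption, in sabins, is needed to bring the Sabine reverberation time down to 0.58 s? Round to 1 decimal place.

Total absorption A₁ = 8*0.03 + 286*0.05 + 286*0.03 + 10.3*0.05 + 261.7*0.63
  = 0.240 + 14.300 + 8.580 + 0.515 + 164.871 = 188.506 sq m sabins.
Target A₂ = 0.161·1144/0.58 = 317.559 sabins (V = 1144 m³).
ΔA = A₂ − A₁ = 317.559 − 188.506 = 129.1 sabins.

129.1 sabins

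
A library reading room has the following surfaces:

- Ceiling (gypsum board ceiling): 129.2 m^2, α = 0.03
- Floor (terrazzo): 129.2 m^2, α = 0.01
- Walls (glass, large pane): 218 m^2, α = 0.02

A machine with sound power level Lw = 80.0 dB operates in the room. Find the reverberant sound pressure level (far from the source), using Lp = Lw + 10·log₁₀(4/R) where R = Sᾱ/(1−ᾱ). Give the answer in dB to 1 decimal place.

A = 9.528 sabins; S = 476.4 m^2.
ᾱ = 9.528/476.4 = 0.0200; R = Sᾱ/(1−ᾱ) = 9.528/(1−0.0200) = 9.722 m^2.
Lp = Lw + 10 log₁₀(4/R) = 80.0 -3.86 = 76.1 dB.

76.1 dB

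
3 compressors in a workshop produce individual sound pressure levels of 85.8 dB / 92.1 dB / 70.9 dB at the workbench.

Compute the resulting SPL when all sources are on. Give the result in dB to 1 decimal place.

Σ 10^(Lᵢ/10) = 2.014e+09.
L_total = 10·log₁₀(2.014e+09) = 93.0 dB.

93.0 dB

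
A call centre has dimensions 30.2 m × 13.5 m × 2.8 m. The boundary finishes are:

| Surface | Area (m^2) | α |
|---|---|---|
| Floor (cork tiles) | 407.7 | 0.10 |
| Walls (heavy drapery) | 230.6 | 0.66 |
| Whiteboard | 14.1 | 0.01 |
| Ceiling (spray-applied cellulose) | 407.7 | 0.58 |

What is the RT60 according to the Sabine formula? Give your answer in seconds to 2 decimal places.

0.43 seconds

Summing Sᵢαᵢ: 40.770 + 152.196 + 0.141 + 236.466 → A = 429.573 sabins.
V = 30.2·13.5·2.8 = 1141.56 m³.
RT60 = 0.161 · V / A = 0.161 × 1141.56 / 429.573 = 0.43 s.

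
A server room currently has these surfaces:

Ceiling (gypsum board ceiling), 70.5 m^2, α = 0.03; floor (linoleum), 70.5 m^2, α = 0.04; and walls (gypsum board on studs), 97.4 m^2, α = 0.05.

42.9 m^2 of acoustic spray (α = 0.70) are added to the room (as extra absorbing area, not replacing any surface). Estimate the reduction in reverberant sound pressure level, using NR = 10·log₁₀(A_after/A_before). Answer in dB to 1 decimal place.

6.1 dB

A_before = Σ Sᵢαᵢ = 70.5*0.03 + 70.5*0.04 + 97.4*0.05 = 9.805 sabins.
Treatment contributes 42.9·0.70 = 30.030 sabins.
A_after = 9.805 + 30.030 = 39.835 sabins.
NR = 10·log₁₀(39.835/9.805) = 6.1 dB.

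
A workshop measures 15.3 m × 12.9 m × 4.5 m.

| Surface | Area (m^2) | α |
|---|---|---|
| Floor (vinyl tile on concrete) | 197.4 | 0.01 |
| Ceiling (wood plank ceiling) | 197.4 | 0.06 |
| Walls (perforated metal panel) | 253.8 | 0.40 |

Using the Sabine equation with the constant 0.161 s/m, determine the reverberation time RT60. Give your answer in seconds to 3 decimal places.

Total absorption A = 197.4×0.01 + 197.4×0.06 + 253.8×0.40
  = 1.974 + 11.844 + 101.520 = 115.338 m^2 sabins.
Volume V = 15.3 × 12.9 × 4.5 = 888.165 m³.
RT60 = 0.161 · V / A = 0.161 × 888.165 / 115.338 = 1.240 s.

1.240 s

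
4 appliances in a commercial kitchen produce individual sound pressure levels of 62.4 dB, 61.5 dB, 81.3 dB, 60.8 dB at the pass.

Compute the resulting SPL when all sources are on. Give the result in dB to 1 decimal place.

Sum in the linear (power) domain: Σ 10^(Lᵢ/10) = 10^(62.4/10) + 10^(61.5/10) + 10^(81.3/10) + 10^(60.8/10) = 1.392e+08.
L_total = 10·log₁₀(1.392e+08) = 81.4 dB.

81.4 dB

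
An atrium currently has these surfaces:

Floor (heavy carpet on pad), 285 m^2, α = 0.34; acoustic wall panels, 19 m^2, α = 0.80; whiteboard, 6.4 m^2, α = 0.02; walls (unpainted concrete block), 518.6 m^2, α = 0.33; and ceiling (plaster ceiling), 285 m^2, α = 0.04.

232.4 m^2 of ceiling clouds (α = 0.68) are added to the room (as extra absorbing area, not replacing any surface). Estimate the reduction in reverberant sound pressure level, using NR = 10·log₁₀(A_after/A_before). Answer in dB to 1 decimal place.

A_before = Σ Sᵢαᵢ = 285·0.34 + 19·0.80 + 6.4·0.02 + 518.6·0.33 + 285·0.04 = 294.766 sabins.
Treatment contributes 232.4·0.68 = 158.032 sabins.
New total A_after = 452.798 sabins.
NR = 10·log₁₀(452.798/294.766) = 1.9 dB.

1.9 dB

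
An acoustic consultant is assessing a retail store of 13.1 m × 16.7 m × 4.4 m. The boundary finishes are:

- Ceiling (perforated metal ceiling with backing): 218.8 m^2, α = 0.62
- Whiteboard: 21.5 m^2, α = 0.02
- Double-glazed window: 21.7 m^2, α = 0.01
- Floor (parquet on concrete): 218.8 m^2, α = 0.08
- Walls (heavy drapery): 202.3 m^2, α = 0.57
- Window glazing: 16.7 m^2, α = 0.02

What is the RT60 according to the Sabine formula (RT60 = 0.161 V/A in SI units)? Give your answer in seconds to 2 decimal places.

0.58 seconds

Equivalent absorption area: A = 218.8×0.62 + 21.5×0.02 + 21.7×0.01 + 218.8×0.08 + 202.3×0.57 + 16.7×0.02 = 269.452 m^2.
V = 13.1·16.7·4.4 = 962.588 m³.
Sabine: RT60 = 0.161 × 962.588 / 269.452 = 0.58 s.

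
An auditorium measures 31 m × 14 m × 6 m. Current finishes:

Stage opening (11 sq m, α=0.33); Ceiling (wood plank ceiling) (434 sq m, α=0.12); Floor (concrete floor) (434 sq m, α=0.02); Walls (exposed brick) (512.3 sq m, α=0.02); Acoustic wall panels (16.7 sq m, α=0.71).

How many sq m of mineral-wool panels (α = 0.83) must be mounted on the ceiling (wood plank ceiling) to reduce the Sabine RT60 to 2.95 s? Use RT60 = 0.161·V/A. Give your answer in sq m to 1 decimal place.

78.3

Equivalent absorption area: A₁ = 11×0.33 + 434×0.12 + 434×0.02 + 512.3×0.02 + 16.7×0.71 = 86.493 sq m.
Required A₂ = 0.161·2604/2.95 = 142.117 sabins.
ΔA needed = 142.117 − 86.493 = 55.624 sabins.
Net gain per sq m: Δα = 0.83 − 0.12 = 0.71.
Area = ΔA/Δα = 55.624/0.71 = 78.3 sq m.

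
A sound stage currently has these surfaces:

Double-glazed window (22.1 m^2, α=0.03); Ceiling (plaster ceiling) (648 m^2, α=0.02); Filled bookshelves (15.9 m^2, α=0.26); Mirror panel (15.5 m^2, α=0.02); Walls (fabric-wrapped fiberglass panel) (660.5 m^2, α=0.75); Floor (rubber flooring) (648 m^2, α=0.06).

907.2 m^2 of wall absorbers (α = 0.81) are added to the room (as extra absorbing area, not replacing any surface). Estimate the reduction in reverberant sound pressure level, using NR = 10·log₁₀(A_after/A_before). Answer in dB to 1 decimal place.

Summing Sᵢαᵢ: 0.663 + 12.960 + 4.134 + 0.310 + 495.375 + 38.880 → A_before = 552.322 sabins.
Treatment contributes 907.2·0.81 = 734.832 sabins.
New total A_after = 1287.154 sabins.
NR = 10·log₁₀(1287.154/552.322) = 3.7 dB.

3.7 dB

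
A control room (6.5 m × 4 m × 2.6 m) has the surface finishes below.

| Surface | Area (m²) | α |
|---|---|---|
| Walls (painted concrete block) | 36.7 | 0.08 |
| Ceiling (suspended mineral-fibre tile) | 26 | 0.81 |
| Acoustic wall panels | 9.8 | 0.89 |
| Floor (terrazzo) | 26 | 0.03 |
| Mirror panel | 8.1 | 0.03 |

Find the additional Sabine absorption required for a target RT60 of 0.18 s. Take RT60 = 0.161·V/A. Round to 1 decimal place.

26.7 sabins

Summing Sᵢαᵢ: 2.936 + 21.060 + 8.722 + 0.780 + 0.243 → A₁ = 33.741 sabins.
Target A₂ = 0.161·67.6/0.18 = 60.464 sabins (V = 67.6 m³).
ΔA = A₂ − A₁ = 60.464 − 33.741 = 26.7 sabins.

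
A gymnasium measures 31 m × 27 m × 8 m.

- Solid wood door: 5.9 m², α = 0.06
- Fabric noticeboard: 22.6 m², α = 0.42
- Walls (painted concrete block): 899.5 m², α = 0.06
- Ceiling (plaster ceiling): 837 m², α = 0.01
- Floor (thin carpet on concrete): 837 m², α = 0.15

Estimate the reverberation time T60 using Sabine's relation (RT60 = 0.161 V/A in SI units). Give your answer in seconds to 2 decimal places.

A = Σ Sᵢαᵢ = 5.9×0.06 + 22.6×0.42 + 899.5×0.06 + 837×0.01 + 837×0.15 = 197.736 sabins.
Room volume: 6696 m³.
RT60 = 0.161 · V / A = 0.161 × 6696 / 197.736 = 5.45 s.

5.45 seconds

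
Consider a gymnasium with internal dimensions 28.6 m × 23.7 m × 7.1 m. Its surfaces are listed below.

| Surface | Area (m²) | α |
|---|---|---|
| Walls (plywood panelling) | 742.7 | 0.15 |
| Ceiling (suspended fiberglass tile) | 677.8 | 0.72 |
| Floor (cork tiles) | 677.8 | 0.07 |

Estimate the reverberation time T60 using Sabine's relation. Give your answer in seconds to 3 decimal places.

Equivalent absorption area: A = 742.7*0.15 + 677.8*0.72 + 677.8*0.07 = 646.867 m².
Room volume: 4812.522 m³.
Sabine: RT60 = 0.161 × 4812.522 / 646.867 = 1.198 s.

1.198 sec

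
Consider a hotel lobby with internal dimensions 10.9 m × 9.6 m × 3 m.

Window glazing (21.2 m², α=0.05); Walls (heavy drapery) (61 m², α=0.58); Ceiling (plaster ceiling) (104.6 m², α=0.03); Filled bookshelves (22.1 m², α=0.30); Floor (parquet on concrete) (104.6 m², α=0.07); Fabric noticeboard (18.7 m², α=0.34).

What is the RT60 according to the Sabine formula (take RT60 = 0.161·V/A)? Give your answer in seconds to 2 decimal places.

Equivalent absorption area: A = 21.2·0.05 + 61·0.58 + 104.6·0.03 + 22.1·0.30 + 104.6·0.07 + 18.7·0.34 = 59.888 m².
V = 10.9·9.6·3 = 313.92 m³.
T = 0.161 V/A = 0.161·313.92/59.888 = 0.84 s.

0.84 s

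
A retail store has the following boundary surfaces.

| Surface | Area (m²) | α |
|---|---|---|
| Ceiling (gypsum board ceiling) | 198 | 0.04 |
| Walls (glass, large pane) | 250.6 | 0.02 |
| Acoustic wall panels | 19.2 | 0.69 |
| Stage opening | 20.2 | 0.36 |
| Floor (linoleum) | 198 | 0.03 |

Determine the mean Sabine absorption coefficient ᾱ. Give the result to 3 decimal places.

0.057

Total surface area S = 686.0 m².
A = 198·0.04 + 250.6·0.02 + 19.2·0.69 + 20.2·0.36 + 198·0.03 = 39.392 sabins.
ᾱ = 39.392 / 686.0 = 0.057.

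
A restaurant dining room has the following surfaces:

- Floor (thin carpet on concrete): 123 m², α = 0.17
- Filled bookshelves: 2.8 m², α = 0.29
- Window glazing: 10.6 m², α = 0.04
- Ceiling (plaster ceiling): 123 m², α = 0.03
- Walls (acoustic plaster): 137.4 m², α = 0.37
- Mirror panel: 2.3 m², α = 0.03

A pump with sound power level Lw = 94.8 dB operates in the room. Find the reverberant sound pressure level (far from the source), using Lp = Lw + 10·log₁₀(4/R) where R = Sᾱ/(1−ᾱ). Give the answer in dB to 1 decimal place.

81.0 dB

Σ(Sᵢαᵢ) = 123·0.17 + 2.8·0.29 + 10.6·0.04 + 123·0.03 + 137.4·0.37 + 2.3·0.03 = 76.743; total area S = 399.1 m².
ᾱ = 0.1923, so room constant R = A/(1−ᾱ) = 95.014 m².
Lp = Lw + 10 log₁₀(4/R) = 94.8 -13.76 = 81.0 dB.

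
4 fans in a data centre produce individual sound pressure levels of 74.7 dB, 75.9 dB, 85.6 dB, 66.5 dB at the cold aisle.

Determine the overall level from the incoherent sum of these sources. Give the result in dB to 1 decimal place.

Σ 10^(Lᵢ/10) = 4.36e+08.
Back to dB: 10·log₁₀ Σ = 86.4 dB.

86.4 dB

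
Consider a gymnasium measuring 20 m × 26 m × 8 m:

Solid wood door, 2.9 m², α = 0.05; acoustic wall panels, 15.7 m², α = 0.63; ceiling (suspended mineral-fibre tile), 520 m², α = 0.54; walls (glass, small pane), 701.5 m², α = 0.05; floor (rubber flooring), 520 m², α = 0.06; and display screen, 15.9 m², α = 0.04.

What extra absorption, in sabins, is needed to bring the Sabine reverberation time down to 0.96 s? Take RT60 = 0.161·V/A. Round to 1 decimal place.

Total absorption A₁ = 2.9·0.05 + 15.7·0.63 + 520·0.54 + 701.5·0.05 + 520·0.06 + 15.9·0.04
  = 0.145 + 9.891 + 280.800 + 35.075 + 31.200 + 0.636 = 357.747 m² sabins.
V = 4160 m³. Required absorption A₂ = 0.161 × 4160 / 0.96 = 697.667 sabins.
Additional absorption ΔA = 697.667 − 357.747 = 339.9 sabins.

339.9 sabins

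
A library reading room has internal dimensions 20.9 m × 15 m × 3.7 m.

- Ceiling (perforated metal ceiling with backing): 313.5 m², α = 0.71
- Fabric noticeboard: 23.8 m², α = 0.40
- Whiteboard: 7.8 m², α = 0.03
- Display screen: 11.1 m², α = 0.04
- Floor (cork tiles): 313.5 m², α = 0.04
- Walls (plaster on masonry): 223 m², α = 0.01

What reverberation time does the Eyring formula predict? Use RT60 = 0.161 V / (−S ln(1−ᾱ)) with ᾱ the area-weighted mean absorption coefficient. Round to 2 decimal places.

S = Σ Sᵢ = 892.7 m².
Absorption A = 313.5·0.71 + 23.8·0.40 + 7.8·0.03 + 11.1·0.04 + 313.5·0.04 + 223·0.01 = 247.553 sabins.
Mean coefficient ᾱ = A/S = 0.2773.
−S·ln(1−ᾱ) = −892.7 × ln(1 − 0.2773) = 289.914.
V = 20.9 × 15 × 3.7 = 1159.95 m³.
RT60 = 0.161 × 1159.95 / 289.914 = 0.64 s.

0.64 s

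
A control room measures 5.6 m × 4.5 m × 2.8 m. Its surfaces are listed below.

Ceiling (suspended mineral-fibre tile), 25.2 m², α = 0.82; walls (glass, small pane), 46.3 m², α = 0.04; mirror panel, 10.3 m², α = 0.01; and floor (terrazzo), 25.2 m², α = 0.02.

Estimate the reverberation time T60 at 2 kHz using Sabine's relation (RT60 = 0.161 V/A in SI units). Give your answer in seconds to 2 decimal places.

A = Σ Sᵢαᵢ = 25.2×0.82 + 46.3×0.04 + 10.3×0.01 + 25.2×0.02 = 23.123 sabins.
Room volume: 70.56 m³.
T = 0.161 V/A = 0.161·70.56/23.123 = 0.49 s.

0.49 sec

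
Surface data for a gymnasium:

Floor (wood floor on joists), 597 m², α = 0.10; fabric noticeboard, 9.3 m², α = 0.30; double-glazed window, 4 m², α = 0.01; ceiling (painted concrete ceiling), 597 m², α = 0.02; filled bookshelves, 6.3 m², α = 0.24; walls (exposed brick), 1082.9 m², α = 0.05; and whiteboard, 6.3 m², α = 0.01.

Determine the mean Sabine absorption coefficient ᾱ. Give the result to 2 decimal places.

0.06

S = Σ Sᵢ = 597 + 9.3 + 4 + 597 + 6.3 + 1082.9 + 6.3 = 2302.8 m².
Weighted sum Σ Sα = 130.190.
ᾱ = A/S = 0.06.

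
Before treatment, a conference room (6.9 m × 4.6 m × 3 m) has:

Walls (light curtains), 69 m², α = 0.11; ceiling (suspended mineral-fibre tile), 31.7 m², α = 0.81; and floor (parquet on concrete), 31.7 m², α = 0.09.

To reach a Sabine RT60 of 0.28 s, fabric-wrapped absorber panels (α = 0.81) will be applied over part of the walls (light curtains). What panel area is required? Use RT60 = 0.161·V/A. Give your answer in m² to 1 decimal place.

Summing Sᵢαᵢ: 7.590 + 25.677 + 2.853 → A₁ = 36.120 sabins.
Required A₂ = 0.161·95.22/0.28 = 54.751 sabins.
Absorption to add: 54.751 − 36.120 = 18.631 sabins.
Net gain per m²: Δα = 0.81 − 0.11 = 0.70.
Panel area = 18.631 / 0.70 = 26.6 m².

26.6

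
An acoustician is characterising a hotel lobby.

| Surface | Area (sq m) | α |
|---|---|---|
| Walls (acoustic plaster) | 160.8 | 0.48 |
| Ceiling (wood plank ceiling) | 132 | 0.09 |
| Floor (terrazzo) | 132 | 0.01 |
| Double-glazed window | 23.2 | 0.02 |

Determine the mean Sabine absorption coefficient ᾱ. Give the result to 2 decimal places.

0.20

Total surface area S = 448.0 sq m.
A = 160.8·0.48 + 132·0.09 + 132·0.01 + 23.2·0.02 = 90.848 sabins.
ᾱ = 90.848 / 448.0 = 0.20.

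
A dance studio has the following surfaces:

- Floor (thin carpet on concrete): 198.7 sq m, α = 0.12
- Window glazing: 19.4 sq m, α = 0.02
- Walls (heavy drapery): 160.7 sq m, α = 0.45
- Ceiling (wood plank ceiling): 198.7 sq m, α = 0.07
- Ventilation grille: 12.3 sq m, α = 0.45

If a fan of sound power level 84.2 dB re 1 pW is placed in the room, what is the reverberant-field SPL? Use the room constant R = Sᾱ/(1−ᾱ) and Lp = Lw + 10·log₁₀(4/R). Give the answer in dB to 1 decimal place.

68.6 dB

A = 115.991 sabins; S = 589.8 sq m.
ᾱ = 0.1967, so room constant R = A/(1−ᾱ) = 144.393 sq m.
Lp = Lw + 10 log₁₀(4/R) = 84.2 -15.57 = 68.6 dB.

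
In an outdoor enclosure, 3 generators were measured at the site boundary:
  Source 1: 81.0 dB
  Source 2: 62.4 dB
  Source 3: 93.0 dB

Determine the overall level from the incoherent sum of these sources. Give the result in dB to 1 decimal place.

93.3 dB

Converting to relative power and adding: 10^(81.0/10) + 10^(62.4/10) + 10^(93.0/10) = 2.123e+09.
L_total = 10·log₁₀(2.123e+09) = 93.3 dB.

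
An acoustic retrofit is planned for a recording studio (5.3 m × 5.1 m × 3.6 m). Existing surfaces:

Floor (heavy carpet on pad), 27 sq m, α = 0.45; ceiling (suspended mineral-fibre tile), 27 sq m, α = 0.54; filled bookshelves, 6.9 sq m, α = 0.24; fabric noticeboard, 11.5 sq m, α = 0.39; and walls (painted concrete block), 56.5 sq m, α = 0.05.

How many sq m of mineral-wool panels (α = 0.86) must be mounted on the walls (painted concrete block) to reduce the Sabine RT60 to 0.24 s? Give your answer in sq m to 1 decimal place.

A₁ = Σ Sᵢαᵢ = 27×0.45 + 27×0.54 + 6.9×0.24 + 11.5×0.39 + 56.5×0.05 = 35.696 sabins.
V = 97.308 m³. Target absorption A₂ = 0.161 × 97.308 / 0.24 = 65.277 sabins.
Absorption to add: 65.277 − 35.696 = 29.581 sabins.
Net gain per sq m: Δα = 0.86 − 0.05 = 0.81.
Area = ΔA/Δα = 29.581/0.81 = 36.5 sq m.

36.5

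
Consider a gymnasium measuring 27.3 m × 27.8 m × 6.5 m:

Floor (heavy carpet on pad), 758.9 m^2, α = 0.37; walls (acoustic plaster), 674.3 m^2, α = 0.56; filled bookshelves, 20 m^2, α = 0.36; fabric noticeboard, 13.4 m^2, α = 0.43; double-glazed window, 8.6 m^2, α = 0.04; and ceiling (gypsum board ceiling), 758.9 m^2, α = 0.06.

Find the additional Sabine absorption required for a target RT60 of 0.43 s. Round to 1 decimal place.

Total absorption A₁ = 758.9*0.37 + 674.3*0.56 + 20*0.36 + 13.4*0.43 + 8.6*0.04 + 758.9*0.06
  = 280.793 + 377.608 + 7.200 + 5.762 + 0.344 + 45.534 = 717.241 m^2 sabins.
V = 4933.11 m³. Required absorption A₂ = 0.161 × 4933.11 / 0.43 = 1847.048 sabins.
Additional absorption ΔA = 1847.048 − 717.241 = 1129.8 sabins.

1129.8 sabins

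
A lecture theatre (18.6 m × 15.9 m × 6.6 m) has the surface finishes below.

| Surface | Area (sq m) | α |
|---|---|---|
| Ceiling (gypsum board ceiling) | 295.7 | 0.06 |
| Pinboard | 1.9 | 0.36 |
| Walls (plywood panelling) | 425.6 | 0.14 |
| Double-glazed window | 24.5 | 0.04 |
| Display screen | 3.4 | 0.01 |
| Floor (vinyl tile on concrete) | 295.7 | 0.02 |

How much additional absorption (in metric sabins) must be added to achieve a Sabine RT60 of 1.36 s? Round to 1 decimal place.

146.1 sabins

Equivalent absorption area: A₁ = 295.7·0.06 + 1.9·0.36 + 425.6·0.14 + 24.5·0.04 + 3.4·0.01 + 295.7·0.02 = 84.938 sq m.
For T = 1.36 s, need A₂ = 0.161·V/T = 0.161·1951.884/1.36 = 231.069 sabins.
ΔA = A₂ − A₁ = 231.069 − 84.938 = 146.1 sabins.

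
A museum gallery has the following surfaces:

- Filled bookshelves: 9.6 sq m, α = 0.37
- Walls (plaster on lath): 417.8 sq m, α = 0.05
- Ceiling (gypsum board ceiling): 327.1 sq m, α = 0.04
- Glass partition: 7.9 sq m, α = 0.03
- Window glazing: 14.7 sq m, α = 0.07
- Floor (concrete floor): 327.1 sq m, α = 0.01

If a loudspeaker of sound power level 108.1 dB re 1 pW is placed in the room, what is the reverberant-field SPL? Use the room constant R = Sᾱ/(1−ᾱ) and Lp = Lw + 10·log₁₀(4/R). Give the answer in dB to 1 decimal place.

Σ(Sᵢαᵢ) = 9.6×0.37 + 417.8×0.05 + 327.1×0.04 + 7.9×0.03 + 14.7×0.07 + 327.1×0.01 = 42.063; total area S = 1104.2 sq m.
ᾱ = 0.0381, so room constant R = A/(1−ᾱ) = 43.729 sq m.
Lp = Lw + 10 log₁₀(4/R) = 108.1 -10.39 = 97.7 dB.

97.7 dB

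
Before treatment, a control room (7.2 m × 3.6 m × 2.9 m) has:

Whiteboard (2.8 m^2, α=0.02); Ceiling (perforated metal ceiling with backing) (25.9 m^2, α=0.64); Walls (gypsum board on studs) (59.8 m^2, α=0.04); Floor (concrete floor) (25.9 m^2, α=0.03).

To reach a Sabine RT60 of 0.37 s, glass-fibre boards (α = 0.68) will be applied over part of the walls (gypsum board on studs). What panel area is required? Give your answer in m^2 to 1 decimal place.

20.2

Summing Sᵢαᵢ: 0.056 + 16.576 + 2.392 + 0.777 → A₁ = 19.801 sabins.
V = 75.168 m³. Target absorption A₂ = 0.161 × 75.168 / 0.37 = 32.708 sabins.
ΔA needed = 32.708 − 19.801 = 12.907 sabins.
Each m^2 of panel replacing the walls (gypsum board on studs) adds (0.68 − 0.04) = 0.64 sabins.
Panel area = 12.907 / 0.64 = 20.2 m^2.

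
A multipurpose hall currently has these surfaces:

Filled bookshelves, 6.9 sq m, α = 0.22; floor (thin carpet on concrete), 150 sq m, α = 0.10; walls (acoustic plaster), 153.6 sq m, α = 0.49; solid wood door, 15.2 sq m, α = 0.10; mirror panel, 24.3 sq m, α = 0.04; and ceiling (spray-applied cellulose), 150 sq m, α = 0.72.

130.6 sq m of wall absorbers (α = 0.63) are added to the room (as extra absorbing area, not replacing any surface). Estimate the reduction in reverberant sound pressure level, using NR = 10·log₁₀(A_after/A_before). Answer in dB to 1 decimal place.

Summing Sᵢαᵢ: 1.518 + 15.000 + 75.264 + 1.520 + 0.972 + 108.000 → A_before = 202.274 sabins.
Treatment contributes 130.6·0.63 = 82.278 sabins.
New total A_after = 284.552 sabins.
NR = 10·log₁₀(284.552/202.274) = 1.5 dB.

1.5 dB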